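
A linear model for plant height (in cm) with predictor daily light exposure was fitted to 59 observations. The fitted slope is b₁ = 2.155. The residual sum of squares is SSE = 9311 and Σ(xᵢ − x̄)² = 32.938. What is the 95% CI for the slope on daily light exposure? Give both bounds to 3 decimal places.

MSE = SSE/(n − 2) = 9311/57 = 163.351.
SE(b₁) = √(MSE/Sₓₓ) = √(163.351/32.938) = 2.22696.
df = n − 2 = 57.
t* = t_{0.025, 57} = 2.002465.
Margin = t* × SE = 2.002465 × 2.22696 = 4.45941.
CI: 2.155 ± 4.45941 → (-2.304, 6.614).
With 95% confidence, each one-unit increase in daily light exposure is associated with a change of between -2.304 and 6.614 cm in plant height.

(-2.304, 6.614)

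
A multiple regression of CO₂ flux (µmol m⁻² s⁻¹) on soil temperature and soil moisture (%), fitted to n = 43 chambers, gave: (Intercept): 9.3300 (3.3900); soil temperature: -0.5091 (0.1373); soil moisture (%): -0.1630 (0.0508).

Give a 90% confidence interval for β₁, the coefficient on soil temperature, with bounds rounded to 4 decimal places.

(-0.7403, -0.2779)

Read off: b = -0.5091, SE = 0.1373 for soil temperature.
df = n − k − 1 = 43 − 2 − 1 = 40.
t* = t_{0.05, 40} = 1.683851.
Margin = t* × SE = 1.683851 × 0.1373 = 0.231193.
CI: -0.5091 ± 0.231193 → (-0.7403, -0.2779).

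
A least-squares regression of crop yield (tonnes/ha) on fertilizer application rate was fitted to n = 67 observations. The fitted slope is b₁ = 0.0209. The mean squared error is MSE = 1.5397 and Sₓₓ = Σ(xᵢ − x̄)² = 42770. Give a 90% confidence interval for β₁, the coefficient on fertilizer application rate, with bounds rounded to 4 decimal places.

(0.0109, 0.0309)

SE(b₁) = √(MSE/Sₓₓ) = √(1.5397/42770) = 0.00599996.
df = n − 2 = 65.
t* = t_{0.05, 65} = 1.668636.
Margin = t* × SE = 1.668636 × 0.00599996 = 0.010012.
CI: 0.0209 ± 0.010012 → (0.0109, 0.0309).
With 90% confidence, each one-unit increase in fertilizer application rate is associated with a change of between 0.0109 and 0.0309 tonnes/ha in crop yield.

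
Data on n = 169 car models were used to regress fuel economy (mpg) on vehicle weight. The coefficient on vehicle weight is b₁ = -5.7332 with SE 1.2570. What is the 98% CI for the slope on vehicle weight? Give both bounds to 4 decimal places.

(-8.6857, -2.7807)

df = n − 2 = 169 − 2 = 167.
t* = t_{0.01, 167} = 2.348884.
Margin = t* × SE = 2.348884 × 1.2570 = 2.952547.
CI: -5.7332 ± 2.952547 → (-8.6857, -2.7807).
With 98% confidence, each one-unit increase in vehicle weight is associated with a change of between -8.6857 and -2.7807 mpg in fuel economy.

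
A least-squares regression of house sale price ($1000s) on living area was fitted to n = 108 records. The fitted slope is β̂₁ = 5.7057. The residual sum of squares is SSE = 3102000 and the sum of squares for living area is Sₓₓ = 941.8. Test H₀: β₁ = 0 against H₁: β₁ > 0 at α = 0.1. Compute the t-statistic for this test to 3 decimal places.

MSE = SSE/(n − 2) = 3102000/106 = 29264.2.
SE(β̂₁) = √(MSE/Sₓₓ) = √(29264.2/941.8) = 5.57428.
t = 5.7057 / 5.57428 = 1.024.
df = n − 2 = 106.
One-sided p ≈ 0.1542, which is ≥ 0.1, so fail to reject H₀.
The data do not give significant evidence that the true slope on living area is positive.

t = 1.024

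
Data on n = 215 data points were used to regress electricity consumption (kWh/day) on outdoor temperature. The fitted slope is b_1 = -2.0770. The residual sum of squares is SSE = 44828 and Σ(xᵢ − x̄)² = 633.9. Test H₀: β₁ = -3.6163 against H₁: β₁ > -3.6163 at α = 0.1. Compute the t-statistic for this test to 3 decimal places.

MSE = SSE/(n − 2) = 44828/213 = 210.46.
SE(b_1) = √(MSE/Sₓₓ) = √(210.46/633.9) = 0.576202.
t = (-2.0770 − (-3.6163)) / 0.576202 = 2.671.
df = n − 2 = 213.
One-sided p ≈ 0.0041, which is < 0.1, so reject H₀.
There is evidence that the true slope on outdoor temperature exceeds -3.6163 kWh/day per unit.

t = 2.671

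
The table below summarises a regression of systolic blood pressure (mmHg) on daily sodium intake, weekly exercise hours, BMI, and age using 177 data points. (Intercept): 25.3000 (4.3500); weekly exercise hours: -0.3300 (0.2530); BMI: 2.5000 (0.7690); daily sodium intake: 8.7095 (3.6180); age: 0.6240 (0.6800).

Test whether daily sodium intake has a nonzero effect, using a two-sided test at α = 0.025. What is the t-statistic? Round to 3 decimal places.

Read off: b = 8.7095, SE = 3.6180 for daily sodium intake.
H₀: β₁ = 0 vs H₁: β₁ ≠ 0.
t = 8.7095 / 3.6180 = 2.407.
df = n − k − 1 = 177 − 4 − 1 = 172.
Two-sided p ≈ 0.0171, which is < 0.025, so reject H₀.
There is evidence that daily sodium intake is associated with systolic blood pressure, holding the other predictors fixed.

t = 2.407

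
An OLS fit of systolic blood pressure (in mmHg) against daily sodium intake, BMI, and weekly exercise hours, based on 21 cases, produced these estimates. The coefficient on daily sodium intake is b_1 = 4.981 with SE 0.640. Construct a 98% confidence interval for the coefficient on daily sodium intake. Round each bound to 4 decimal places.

(3.3382, 6.6238)

df = n − k − 1 = 21 − 3 − 1 = 17.
t* = t_{0.01, 17} = 2.566934.
Margin = t* × SE = 2.566934 × 0.640 = 1.642838.
CI: 4.981 ± 1.642838 → (3.3382, 6.6238).
With 98% confidence, each one-unit increase in daily sodium intake is associated with a change of between 3.3382 and 6.6238 mmHg in systolic blood pressure, holding the other predictors fixed.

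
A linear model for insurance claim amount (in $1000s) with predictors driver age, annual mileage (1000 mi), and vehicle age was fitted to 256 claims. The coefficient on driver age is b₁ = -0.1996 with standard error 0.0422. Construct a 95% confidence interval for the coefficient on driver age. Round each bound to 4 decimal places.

(-0.2827, -0.1165)

df = n − k − 1 = 256 − 3 − 1 = 252.
t* = t_{0.025, 252} = 1.969422.
Margin = t* × SE = 1.969422 × 0.0422 = 0.083110.
CI: -0.1996 ± 0.083110 → (-0.2827, -0.1165).
With 95% confidence, each one-unit increase in driver age is associated with a change of between -0.2827 and -0.1165 $1000s in insurance claim amount, holding the other predictors fixed.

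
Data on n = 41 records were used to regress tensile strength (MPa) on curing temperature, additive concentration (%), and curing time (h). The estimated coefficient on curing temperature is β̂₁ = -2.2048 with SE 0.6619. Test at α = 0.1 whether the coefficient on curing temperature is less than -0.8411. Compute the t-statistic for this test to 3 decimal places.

H₀: β₁ = -0.8411 vs H₁: β₁ < -0.8411.
t = (β̂₁ − β₁⁰)/SE = (-2.2048 − (-0.8411)) / 0.6619 = -2.060.
df = n − k − 1 = 41 − 3 − 1 = 37.
One-sided p ≈ 0.0232, which is < 0.1, so reject H₀.
There is evidence that the true slope on curing temperature is below -0.8411 MPa per unit, holding the other predictors fixed.

t = -2.060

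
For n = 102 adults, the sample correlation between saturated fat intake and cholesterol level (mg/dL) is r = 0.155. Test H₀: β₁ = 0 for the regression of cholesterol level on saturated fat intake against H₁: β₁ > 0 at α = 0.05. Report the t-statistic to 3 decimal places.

t = r·√(n − 2)/√(1 − r²) = 0.155·√100/√0.975975 = 1.569.
df = n − 2 = 100.
One-sided p ≈ 0.0599, which is ≥ 0.05, so fail to reject H₀.
The data do not give significant evidence of a linear association between saturated fat intake and cholesterol level.

t = 1.569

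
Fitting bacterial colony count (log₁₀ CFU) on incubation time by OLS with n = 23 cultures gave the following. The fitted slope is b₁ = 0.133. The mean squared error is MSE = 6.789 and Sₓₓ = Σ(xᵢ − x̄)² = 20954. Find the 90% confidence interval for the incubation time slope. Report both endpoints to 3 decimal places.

(0.102, 0.164)

SE(b₁) = √(MSE/Sₓₓ) = √(6.789/20954) = 0.0179999.
df = n − 2 = 21.
t* = t_{0.05, 21} = 1.720743.
Margin = t* × SE = 1.720743 × 0.0179999 = 0.03097.
CI: 0.133 ± 0.03097 → (0.102, 0.164).
With 90% confidence, each one-unit increase in incubation time is associated with a change of between 0.102 and 0.164 log₁₀ CFU in bacterial colony count.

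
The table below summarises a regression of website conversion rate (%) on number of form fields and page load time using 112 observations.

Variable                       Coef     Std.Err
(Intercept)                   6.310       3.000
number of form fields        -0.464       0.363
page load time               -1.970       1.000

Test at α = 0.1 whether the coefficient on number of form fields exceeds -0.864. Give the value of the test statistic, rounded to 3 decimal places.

t = 1.102

Read off: b = -0.464, SE = 0.363 for number of form fields.
H₀: β₁ = -0.864 vs H₁: β₁ > -0.864.
t = (-0.464 − (-0.864)) / 0.363 = 1.102.
df = n − k − 1 = 112 − 2 − 1 = 109.
One-sided p ≈ 0.1365, which is ≥ 0.1, so fail to reject H₀.
The data do not give significant evidence that the true slope on number of form fields exceeds -0.864 % per unit, holding the other predictors fixed.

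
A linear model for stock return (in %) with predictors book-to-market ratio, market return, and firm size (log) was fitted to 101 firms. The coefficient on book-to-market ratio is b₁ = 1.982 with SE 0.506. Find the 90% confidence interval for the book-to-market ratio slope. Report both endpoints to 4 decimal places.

df = n − k − 1 = 101 − 3 − 1 = 97.
t* = t_{0.05, 97} = 1.660715.
Margin = t* × SE = 1.660715 × 0.506 = 0.840322.
CI: 1.982 ± 0.840322 → (1.1417, 2.8223).
With 90% confidence, each one-unit increase in book-to-market ratio is associated with a change of between 1.1417 and 2.8223 % in stock return, holding the other predictors fixed.

(1.1417, 2.8223)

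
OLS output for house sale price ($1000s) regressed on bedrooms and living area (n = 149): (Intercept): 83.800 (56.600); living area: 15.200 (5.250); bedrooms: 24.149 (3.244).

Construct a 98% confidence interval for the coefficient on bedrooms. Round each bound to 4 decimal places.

(16.5186, 31.7794)

Read off: b = 24.149, SE = 3.244 for bedrooms.
df = n − k − 1 = 149 − 2 − 1 = 146.
t* = t_{0.01, 146} = 2.35216.
Margin = t* × SE = 2.35216 × 3.244 = 7.630407.
CI: 24.149 ± 7.630407 → (16.5186, 31.7794).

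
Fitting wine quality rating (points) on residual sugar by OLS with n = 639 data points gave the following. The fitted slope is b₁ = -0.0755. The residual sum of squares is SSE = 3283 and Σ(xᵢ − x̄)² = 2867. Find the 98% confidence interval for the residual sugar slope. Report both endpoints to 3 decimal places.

MSE = SSE/(n − 2) = 3283/637 = 5.15385.
SE(b₁) = √(MSE/Sₓₓ) = √(5.15385/2867) = 0.0423986.
df = n − 2 = 637.
t* = t_{0.01, 637} = 2.332216.
Margin = t* × SE = 2.332216 × 0.0423986 = 0.09888.
CI: -0.0755 ± 0.09888 → (-0.174, 0.023).
With 98% confidence, each one-unit increase in residual sugar is associated with a change of between -0.174 and 0.023 points in wine quality rating.

(-0.174, 0.023)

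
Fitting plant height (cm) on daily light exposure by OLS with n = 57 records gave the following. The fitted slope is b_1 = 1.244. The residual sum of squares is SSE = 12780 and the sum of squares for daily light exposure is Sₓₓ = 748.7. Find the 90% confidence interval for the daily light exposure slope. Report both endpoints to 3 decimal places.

MSE = SSE/(n − 2) = 12780/55 = 232.364.
SE(b_1) = √(MSE/Sₓₓ) = √(232.364/748.7) = 0.557096.
df = n − 2 = 55.
t* = t_{0.05, 55} = 1.673034.
Margin = t* × SE = 1.673034 × 0.557096 = 0.93204.
CI: 1.244 ± 0.93204 → (0.312, 2.176).
With 90% confidence, each one-unit increase in daily light exposure is associated with a change of between 0.312 and 2.176 cm in plant height.

(0.312, 2.176)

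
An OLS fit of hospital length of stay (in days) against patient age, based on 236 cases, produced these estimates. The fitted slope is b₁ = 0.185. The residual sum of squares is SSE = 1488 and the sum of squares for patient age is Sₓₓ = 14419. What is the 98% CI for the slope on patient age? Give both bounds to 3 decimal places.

(0.136, 0.234)

MSE = SSE/(n − 2) = 1488/234 = 6.35897.
SE(b₁) = √(MSE/Sₓₓ) = √(6.35897/14419) = 0.0210003.
df = n − 2 = 234.
t* = t_{0.01, 234} = 2.342389.
Margin = t* × SE = 2.342389 × 0.0210003 = 0.04919.
CI: 0.185 ± 0.04919 → (0.136, 0.234).
With 98% confidence, each one-unit increase in patient age is associated with a change of between 0.136 and 0.234 days in hospital length of stay.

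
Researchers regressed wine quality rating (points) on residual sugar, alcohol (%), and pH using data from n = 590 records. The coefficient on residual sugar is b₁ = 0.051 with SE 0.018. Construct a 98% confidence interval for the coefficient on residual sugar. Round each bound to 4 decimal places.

df = n − k − 1 = 590 − 3 − 1 = 586.
t* = t_{0.01, 586} = 2.332728.
Margin = t* × SE = 2.332728 × 0.018 = 0.041989.
CI: 0.051 ± 0.041989 → (0.0090, 0.0930).
With 98% confidence, each one-unit increase in residual sugar is associated with a change of between 0.0090 and 0.0930 points in wine quality rating, holding the other predictors fixed.

(0.0090, 0.0930)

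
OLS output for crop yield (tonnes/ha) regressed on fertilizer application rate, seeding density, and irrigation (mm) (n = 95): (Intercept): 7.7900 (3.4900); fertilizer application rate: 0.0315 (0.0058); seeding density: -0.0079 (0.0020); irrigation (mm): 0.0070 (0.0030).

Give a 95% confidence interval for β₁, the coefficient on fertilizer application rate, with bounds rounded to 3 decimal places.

Read off: b = 0.0315, SE = 0.0058 for fertilizer application rate.
df = n − k − 1 = 95 − 3 − 1 = 91.
t* = t_{0.025, 91} = 1.986377.
Margin = t* × SE = 1.986377 × 0.0058 = 0.01152.
CI: 0.0315 ± 0.01152 → (0.020, 0.043).

(0.020, 0.043)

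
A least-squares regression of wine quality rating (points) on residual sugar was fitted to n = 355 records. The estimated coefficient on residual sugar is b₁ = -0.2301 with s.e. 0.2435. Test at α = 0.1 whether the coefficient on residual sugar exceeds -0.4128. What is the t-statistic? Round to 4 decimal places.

H₀: β₁ = -0.4128 vs H₁: β₁ > -0.4128.
t = (b₁ − β₁⁰)/SE = (-0.2301 − (-0.4128)) / 0.2435 = 0.7503.
df = n − 2 = 355 − 2 = 353.
One-sided p ≈ 0.2268, which is ≥ 0.1, so fail to reject H₀.
The data do not give significant evidence that the true slope on residual sugar exceeds -0.4128 points per unit.

t = 0.7503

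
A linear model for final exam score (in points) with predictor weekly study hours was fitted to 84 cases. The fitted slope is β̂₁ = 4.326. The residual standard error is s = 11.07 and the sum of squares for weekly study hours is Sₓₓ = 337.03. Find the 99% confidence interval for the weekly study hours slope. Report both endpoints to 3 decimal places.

SE(β̂₁) = s/√Sₓₓ = 11.07/√337.03 = 0.602994.
df = n − 2 = 82.
t* = t_{0.005, 82} = 2.637123.
Margin = t* × SE = 2.637123 × 0.602994 = 1.59017.
CI: 4.326 ± 1.59017 → (2.736, 5.916).
With 99% confidence, each one-unit increase in weekly study hours is associated with a change of between 2.736 and 5.916 points in final exam score.

(2.736, 5.916)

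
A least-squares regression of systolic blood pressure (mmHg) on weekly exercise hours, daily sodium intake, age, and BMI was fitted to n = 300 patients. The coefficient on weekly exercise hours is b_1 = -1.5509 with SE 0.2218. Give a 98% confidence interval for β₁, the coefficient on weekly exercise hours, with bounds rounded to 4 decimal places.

df = n − k − 1 = 300 − 4 − 1 = 295.
t* = t_{0.01, 295} = 2.339055.
Margin = t* × SE = 2.339055 × 0.2218 = 0.518802.
CI: -1.5509 ± 0.518802 → (-2.0697, -1.0321).
With 98% confidence, each one-unit increase in weekly exercise hours is associated with a change of between -2.0697 and -1.0321 mmHg in systolic blood pressure, holding the other predictors fixed.

(-2.0697, -1.0321)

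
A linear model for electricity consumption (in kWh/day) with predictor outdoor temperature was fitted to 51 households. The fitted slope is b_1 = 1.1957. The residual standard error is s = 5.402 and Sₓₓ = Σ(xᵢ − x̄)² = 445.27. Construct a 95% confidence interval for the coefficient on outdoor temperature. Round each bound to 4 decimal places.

(0.6812, 1.7102)

SE(b_1) = s/√Sₓₓ = 5.402/√445.27 = 0.256002.
df = n − 2 = 49.
t* = t_{0.025, 49} = 2.009575.
Margin = t* × SE = 2.009575 × 0.256002 = 0.514455.
CI: 1.1957 ± 0.514455 → (0.6812, 1.7102).
With 95% confidence, each one-unit increase in outdoor temperature is associated with a change of between 0.6812 and 1.7102 kWh/day in electricity consumption.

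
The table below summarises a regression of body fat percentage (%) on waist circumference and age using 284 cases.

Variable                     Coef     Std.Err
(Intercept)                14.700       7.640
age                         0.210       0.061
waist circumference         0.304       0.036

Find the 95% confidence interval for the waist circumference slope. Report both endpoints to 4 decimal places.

Read off: b = 0.304, SE = 0.036 for waist circumference.
df = n − k − 1 = 284 − 2 − 1 = 281.
t* = t_{0.025, 281} = 1.968442.
Margin = t* × SE = 1.968442 × 0.036 = 0.070864.
CI: 0.304 ± 0.070864 → (0.2331, 0.3749).

(0.2331, 0.3749)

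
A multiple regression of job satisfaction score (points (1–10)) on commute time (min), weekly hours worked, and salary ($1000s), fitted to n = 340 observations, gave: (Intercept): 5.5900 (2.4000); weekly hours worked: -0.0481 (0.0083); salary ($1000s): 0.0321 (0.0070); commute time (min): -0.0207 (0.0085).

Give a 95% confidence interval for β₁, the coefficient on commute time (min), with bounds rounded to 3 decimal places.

(-0.037, -0.004)

Read off: b = -0.0207, SE = 0.0085 for commute time (min).
df = n − k − 1 = 340 − 3 − 1 = 336.
t* = t_{0.025, 336} = 1.967049.
Margin = t* × SE = 1.967049 × 0.0085 = 0.01672.
CI: -0.0207 ± 0.01672 → (-0.037, -0.004).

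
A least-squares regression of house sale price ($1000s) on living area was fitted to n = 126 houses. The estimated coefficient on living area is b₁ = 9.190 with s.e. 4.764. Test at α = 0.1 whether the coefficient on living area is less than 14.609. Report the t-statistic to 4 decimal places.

t = -1.1375

H₀: β₁ = 14.609 vs H₁: β₁ < 14.609.
t = (b₁ − β₁⁰)/SE = (9.190 − 14.609) / 4.764 = -1.1375.
df = n − 2 = 126 − 2 = 124.
One-sided p ≈ 0.1288, which is ≥ 0.1, so fail to reject H₀.
The data do not give significant evidence that the true slope on living area is below 14.609 $1000s per unit.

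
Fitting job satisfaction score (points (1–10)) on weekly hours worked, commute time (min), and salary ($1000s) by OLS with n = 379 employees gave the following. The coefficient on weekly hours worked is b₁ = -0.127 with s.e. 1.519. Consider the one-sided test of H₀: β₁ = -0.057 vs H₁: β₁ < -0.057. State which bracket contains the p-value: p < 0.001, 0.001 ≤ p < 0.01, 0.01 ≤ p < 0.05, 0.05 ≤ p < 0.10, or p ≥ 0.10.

p ≥ 0.10

t = (-0.127 − (-0.057)) / 1.519 = -0.046.
df = n − k − 1 = 379 − 3 − 1 = 375.
One-sided p = P(T_{375} < t) ≈ 0.4816.
So p ≥ 0.10.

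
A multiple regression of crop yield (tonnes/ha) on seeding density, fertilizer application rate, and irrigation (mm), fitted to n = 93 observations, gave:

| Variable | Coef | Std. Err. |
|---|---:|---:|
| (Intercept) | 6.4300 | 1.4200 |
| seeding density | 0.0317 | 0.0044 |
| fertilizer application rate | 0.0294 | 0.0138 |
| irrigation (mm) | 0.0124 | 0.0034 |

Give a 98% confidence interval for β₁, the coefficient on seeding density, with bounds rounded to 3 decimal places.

Read off: b = 0.0317, SE = 0.0044 for seeding density.
df = n − k − 1 = 93 − 3 − 1 = 89.
t* = t_{0.01, 89} = 2.368979.
Margin = t* × SE = 2.368979 × 0.0044 = 0.01042.
CI: 0.0317 ± 0.01042 → (0.021, 0.042).

(0.021, 0.042)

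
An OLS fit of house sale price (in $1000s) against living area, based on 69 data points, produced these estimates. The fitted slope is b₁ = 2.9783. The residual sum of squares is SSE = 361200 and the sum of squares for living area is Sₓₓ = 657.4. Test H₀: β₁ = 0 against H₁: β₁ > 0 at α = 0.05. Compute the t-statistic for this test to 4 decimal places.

MSE = SSE/(n − 2) = 361200/67 = 5391.04.
SE(b₁) = √(MSE/Sₓₓ) = √(5391.04/657.4) = 2.86366.
t = 2.9783 / 2.86366 = 1.0400.
df = n − 2 = 67.
One-sided p ≈ 0.1510, which is ≥ 0.05, so fail to reject H₀.
The data do not give significant evidence that the true slope on living area is positive.

t = 1.0400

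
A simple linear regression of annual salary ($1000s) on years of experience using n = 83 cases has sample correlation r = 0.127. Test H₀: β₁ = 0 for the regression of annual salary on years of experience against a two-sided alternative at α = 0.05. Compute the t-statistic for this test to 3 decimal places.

t = r·√(n − 2)/√(1 − r²) = 0.127·√81/√0.983871 = 1.152.
df = n − 2 = 81.
Two-sided p ≈ 0.2526, which is ≥ 0.05, so fail to reject H₀.
The data do not give significant evidence of a linear association between years of experience and annual salary.

t = 1.152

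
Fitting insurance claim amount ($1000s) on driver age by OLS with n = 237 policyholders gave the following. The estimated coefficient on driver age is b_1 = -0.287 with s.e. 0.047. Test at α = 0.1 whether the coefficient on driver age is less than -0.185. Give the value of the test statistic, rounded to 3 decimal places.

t = -2.170

H₀: β₁ = -0.185 vs H₁: β₁ < -0.185.
t = (b_1 − β₁⁰)/SE = (-0.287 − (-0.185)) / 0.047 = -2.170.
df = n − 2 = 237 − 2 = 235.
One-sided p ≈ 0.0155, which is < 0.1, so reject H₀.
There is evidence that the true slope on driver age is below -0.185 $1000s per unit.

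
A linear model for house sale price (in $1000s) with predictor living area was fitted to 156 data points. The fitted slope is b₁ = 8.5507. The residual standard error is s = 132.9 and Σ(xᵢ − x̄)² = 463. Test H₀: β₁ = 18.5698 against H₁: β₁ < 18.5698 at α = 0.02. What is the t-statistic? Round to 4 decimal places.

t = -1.6222

SE(b₁) = s/√Sₓₓ = 132.9/√463 = 6.17639.
t = (8.5507 − 18.5698) / 6.17639 = -1.6222.
df = n − 2 = 154.
One-sided p ≈ 0.0534, which is ≥ 0.02, so fail to reject H₀.
The data do not give significant evidence that the true slope on living area is below 18.5698 $1000s per unit.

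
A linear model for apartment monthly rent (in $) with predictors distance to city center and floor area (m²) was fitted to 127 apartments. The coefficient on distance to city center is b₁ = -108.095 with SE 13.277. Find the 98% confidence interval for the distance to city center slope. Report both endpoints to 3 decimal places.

(-139.386, -76.804)

df = n − k − 1 = 127 − 2 − 1 = 124.
t* = t_{0.01, 124} = 2.356797.
Margin = t* × SE = 2.356797 × 13.277 = 31.29119.
CI: -108.095 ± 31.29119 → (-139.386, -76.804).
With 98% confidence, each one-unit increase in distance to city center is associated with a change of between -139.386 and -76.804 $ in apartment monthly rent, holding the other predictors fixed.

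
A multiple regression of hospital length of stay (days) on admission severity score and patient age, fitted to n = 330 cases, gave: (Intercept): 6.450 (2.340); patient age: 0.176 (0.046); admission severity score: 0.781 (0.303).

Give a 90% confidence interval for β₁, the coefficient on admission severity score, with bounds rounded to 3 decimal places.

Read off: b = 0.781, SE = 0.303 for admission severity score.
df = n − k − 1 = 330 − 2 − 1 = 327.
t* = t_{0.05, 327} = 1.649527.
Margin = t* × SE = 1.649527 × 0.303 = 0.49981.
CI: 0.781 ± 0.49981 → (0.281, 1.281).

(0.281, 1.281)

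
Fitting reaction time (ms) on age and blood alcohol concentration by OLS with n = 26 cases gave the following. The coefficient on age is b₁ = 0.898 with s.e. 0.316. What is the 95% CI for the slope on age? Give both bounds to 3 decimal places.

(0.244, 1.552)

df = n − k − 1 = 26 − 2 − 1 = 23.
t* = t_{0.025, 23} = 2.068658.
Margin = t* × SE = 2.068658 × 0.316 = 0.65370.
CI: 0.898 ± 0.65370 → (0.244, 1.552).
With 95% confidence, each one-unit increase in age is associated with a change of between 0.244 and 1.552 ms in reaction time, holding the other predictors fixed.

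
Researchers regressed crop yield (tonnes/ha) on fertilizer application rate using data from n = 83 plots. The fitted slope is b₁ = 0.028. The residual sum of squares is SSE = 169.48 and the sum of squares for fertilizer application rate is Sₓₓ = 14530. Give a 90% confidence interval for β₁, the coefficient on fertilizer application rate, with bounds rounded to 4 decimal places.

(0.0080, 0.0480)

MSE = SSE/(n − 2) = 169.48/81 = 2.09235.
SE(b₁) = √(MSE/Sₓₓ) = √(2.09235/14530) = 0.0120001.
df = n − 2 = 81.
t* = t_{0.05, 81} = 1.663884.
Margin = t* × SE = 1.663884 × 0.0120001 = 0.019967.
CI: 0.028 ± 0.019967 → (0.0080, 0.0480).
With 90% confidence, each one-unit increase in fertilizer application rate is associated with a change of between 0.0080 and 0.0480 tonnes/ha in crop yield.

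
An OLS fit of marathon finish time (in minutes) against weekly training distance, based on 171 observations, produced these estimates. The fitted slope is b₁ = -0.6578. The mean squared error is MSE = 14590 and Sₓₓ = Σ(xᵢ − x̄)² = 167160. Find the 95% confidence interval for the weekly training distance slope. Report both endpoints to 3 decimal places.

SE(b₁) = √(MSE/Sₓₓ) = √(14590/167160) = 0.295435.
df = n − 2 = 169.
t* = t_{0.025, 169} = 1.9741.
Margin = t* × SE = 1.9741 × 0.295435 = 0.58322.
CI: -0.6578 ± 0.58322 → (-1.241, -0.075).
With 95% confidence, each one-unit increase in weekly training distance is associated with a change of between -1.241 and -0.075 minutes in marathon finish time.

(-1.241, -0.075)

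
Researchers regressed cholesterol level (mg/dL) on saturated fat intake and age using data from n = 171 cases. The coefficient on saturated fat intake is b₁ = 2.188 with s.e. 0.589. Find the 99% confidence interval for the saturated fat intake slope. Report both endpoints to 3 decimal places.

(0.653, 3.723)

df = n − k − 1 = 171 − 2 − 1 = 168.
t* = t_{0.005, 168} = 2.60541.
Margin = t* × SE = 2.60541 × 0.589 = 1.53459.
CI: 2.188 ± 1.53459 → (0.653, 3.723).
With 99% confidence, each one-unit increase in saturated fat intake is associated with a change of between 0.653 and 3.723 mg/dL in cholesterol level, holding the other predictors fixed.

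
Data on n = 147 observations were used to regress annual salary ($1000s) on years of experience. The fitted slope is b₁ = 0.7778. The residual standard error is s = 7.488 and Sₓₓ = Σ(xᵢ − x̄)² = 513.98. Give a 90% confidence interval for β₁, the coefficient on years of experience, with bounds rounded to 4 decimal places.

(0.2310, 1.3246)

SE(b₁) = s/√Sₓₓ = 7.488/√513.98 = 0.330288.
df = n − 2 = 145.
t* = t_{0.05, 145} = 1.65543.
Margin = t* × SE = 1.65543 × 0.330288 = 0.546769.
CI: 0.7778 ± 0.546769 → (0.2310, 1.3246).
With 90% confidence, each one-unit increase in years of experience is associated with a change of between 0.2310 and 1.3246 $1000s in annual salary.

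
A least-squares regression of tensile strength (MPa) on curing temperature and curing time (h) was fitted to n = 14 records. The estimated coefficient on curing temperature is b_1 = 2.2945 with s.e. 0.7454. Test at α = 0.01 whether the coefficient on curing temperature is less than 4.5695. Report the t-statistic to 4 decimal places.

t = -3.0521

H₀: β₁ = 4.5695 vs H₁: β₁ < 4.5695.
t = (b_1 − β₁⁰)/SE = (2.2945 − 4.5695) / 0.7454 = -3.0521.
df = n − k − 1 = 14 − 2 − 1 = 11.
One-sided p ≈ 0.0055, which is < 0.01, so reject H₀.
There is evidence that the true slope on curing temperature is below 4.5695 MPa per unit, holding the other predictors fixed.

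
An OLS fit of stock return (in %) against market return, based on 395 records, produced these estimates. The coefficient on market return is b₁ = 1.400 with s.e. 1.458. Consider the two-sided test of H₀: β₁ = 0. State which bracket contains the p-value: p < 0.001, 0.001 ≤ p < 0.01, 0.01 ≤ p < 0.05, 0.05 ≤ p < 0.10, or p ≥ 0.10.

t = 1.400 / 1.458 = 0.960.
df = n − 2 = 395 − 2 = 393.
Two-sided p = 2·P(T_{393} > |t|) ≈ 0.3375.
So p ≥ 0.10.

p ≥ 0.10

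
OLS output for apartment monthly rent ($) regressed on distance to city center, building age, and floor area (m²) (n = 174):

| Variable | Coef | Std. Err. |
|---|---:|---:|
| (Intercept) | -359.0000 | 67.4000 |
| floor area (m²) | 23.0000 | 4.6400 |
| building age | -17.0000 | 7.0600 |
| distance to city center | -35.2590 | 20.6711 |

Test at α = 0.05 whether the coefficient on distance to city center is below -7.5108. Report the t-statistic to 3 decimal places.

t = -1.342

Read off: b = -35.2590, SE = 20.6711 for distance to city center.
H₀: β₁ = -7.5108 vs H₁: β₁ < -7.5108.
t = (-35.2590 − (-7.5108)) / 20.6711 = -1.342.
df = n − k − 1 = 174 − 3 − 1 = 170.
One-sided p ≈ 0.0906, which is ≥ 0.05, so fail to reject H₀.
The data do not give significant evidence that the true slope on distance to city center is below -7.5108 $ per unit, holding the other predictors fixed.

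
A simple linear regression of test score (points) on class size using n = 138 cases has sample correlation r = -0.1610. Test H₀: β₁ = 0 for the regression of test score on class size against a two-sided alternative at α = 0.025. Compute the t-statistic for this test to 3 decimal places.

t = -1.902

t = r·√(n − 2)/√(1 − r²) = -0.1610·√136/√0.974079 = -1.902.
df = n − 2 = 136.
Two-sided p ≈ 0.0592, which is ≥ 0.025, so fail to reject H₀.
The data do not give significant evidence of a linear association between class size and test score.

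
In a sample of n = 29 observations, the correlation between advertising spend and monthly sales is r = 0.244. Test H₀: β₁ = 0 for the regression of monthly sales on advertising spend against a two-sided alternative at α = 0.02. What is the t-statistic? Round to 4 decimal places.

t = 1.3074

t = r·√(n − 2)/√(1 − r²) = 0.244·√27/√0.940464 = 1.3074.
df = n − 2 = 27.
Two-sided p ≈ 0.2021, which is ≥ 0.02, so fail to reject H₀.
The data do not give significant evidence of a linear association between advertising spend and monthly sales.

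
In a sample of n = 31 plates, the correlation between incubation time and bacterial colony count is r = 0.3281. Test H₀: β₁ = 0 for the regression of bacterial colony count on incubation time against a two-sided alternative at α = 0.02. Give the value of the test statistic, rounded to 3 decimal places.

t = r·√(n − 2)/√(1 − r²) = 0.3281·√29/√0.89235 = 1.870.
df = n − 2 = 29.
Two-sided p ≈ 0.0716, which is ≥ 0.02, so fail to reject H₀.
The data do not give significant evidence of a linear association between incubation time and bacterial colony count.

t = 1.870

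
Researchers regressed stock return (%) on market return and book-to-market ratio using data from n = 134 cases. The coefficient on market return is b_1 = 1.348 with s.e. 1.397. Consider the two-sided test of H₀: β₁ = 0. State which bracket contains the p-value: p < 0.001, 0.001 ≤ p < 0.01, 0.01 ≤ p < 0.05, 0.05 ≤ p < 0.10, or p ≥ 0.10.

t = 1.348 / 1.397 = 0.965.
df = n − k − 1 = 134 − 2 − 1 = 131.
Two-sided p = 2·P(T_{131} > |t|) ≈ 0.3364.
So p ≥ 0.10.

p ≥ 0.10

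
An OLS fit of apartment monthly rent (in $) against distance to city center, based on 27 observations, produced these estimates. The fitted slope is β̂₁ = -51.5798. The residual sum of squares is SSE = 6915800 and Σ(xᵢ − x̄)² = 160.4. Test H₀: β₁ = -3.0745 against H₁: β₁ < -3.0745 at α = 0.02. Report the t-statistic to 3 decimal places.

t = -1.168

MSE = SSE/(n − 2) = 6915800/25 = 276632.
SE(β̂₁) = √(MSE/Sₓₓ) = √(276632/160.4) = 41.5288.
t = (-51.5798 − (-3.0745)) / 41.5288 = -1.168.
df = n − 2 = 25.
One-sided p ≈ 0.1269, which is ≥ 0.02, so fail to reject H₀.
The data do not give significant evidence that the true slope on distance to city center is below -3.0745 $ per unit.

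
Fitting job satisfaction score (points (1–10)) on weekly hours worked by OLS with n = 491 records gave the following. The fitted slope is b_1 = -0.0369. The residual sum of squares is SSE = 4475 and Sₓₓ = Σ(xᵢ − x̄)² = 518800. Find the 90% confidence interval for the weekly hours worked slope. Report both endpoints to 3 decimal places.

MSE = SSE/(n − 2) = 4475/489 = 9.15133.
SE(b_1) = √(MSE/Sₓₓ) = √(9.15133/518800) = 0.00419993.
df = n − 2 = 489.
t* = t_{0.05, 489} = 1.647976.
Margin = t* × SE = 1.647976 × 0.00419993 = 0.00692.
CI: -0.0369 ± 0.00692 → (-0.044, -0.030).
With 90% confidence, each one-unit increase in weekly hours worked is associated with a change of between -0.044 and -0.030 points (1–10) in job satisfaction score.

(-0.044, -0.030)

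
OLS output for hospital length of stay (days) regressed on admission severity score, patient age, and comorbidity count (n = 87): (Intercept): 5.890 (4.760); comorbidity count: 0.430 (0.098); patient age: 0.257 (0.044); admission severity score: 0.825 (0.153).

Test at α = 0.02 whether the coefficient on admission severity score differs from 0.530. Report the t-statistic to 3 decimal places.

Read off: b = 0.825, SE = 0.153 for admission severity score.
H₀: β₁ = 0.530 vs H₁: β₁ ≠ 0.530.
t = (0.825 − 0.530) / 0.153 = 1.928.
df = n − k − 1 = 87 − 3 − 1 = 83.
Two-sided p ≈ 0.0573, which is ≥ 0.02, so fail to reject H₀.
The data are consistent with a true slope of 0.530 days per unit of admission severity score, holding the other predictors fixed.

t = 1.928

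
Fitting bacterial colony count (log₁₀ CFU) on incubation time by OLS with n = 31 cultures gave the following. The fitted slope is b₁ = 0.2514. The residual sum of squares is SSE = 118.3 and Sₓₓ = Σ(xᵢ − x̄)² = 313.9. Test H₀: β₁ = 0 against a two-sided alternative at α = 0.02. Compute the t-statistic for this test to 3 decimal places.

MSE = SSE/(n − 2) = 118.3/29 = 4.07931.
SE(b₁) = √(MSE/Sₓₓ) = √(4.07931/313.9) = 0.113998.
t = 0.2514 / 0.113998 = 2.205.
df = n − 2 = 29.
Two-sided p ≈ 0.0355, which is ≥ 0.02, so fail to reject H₀.
The data do not give significant evidence of an association between incubation time and bacterial colony count.

t = 2.205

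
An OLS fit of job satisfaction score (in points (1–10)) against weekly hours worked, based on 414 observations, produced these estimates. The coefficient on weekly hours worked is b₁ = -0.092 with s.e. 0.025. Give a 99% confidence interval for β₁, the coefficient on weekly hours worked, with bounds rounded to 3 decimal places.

df = n − 2 = 414 − 2 = 412.
t* = t_{0.005, 412} = 2.587815.
Margin = t* × SE = 2.587815 × 0.025 = 0.06470.
CI: -0.092 ± 0.06470 → (-0.157, -0.027).
With 99% confidence, each one-unit increase in weekly hours worked is associated with a change of between -0.157 and -0.027 points (1–10) in job satisfaction score.

(-0.157, -0.027)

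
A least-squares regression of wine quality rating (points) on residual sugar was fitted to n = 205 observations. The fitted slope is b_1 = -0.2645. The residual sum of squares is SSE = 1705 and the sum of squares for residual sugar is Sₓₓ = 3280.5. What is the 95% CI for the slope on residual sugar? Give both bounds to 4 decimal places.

MSE = SSE/(n − 2) = 1705/203 = 8.39901.
SE(b_1) = √(MSE/Sₓₓ) = √(8.39901/3280.5) = 0.0505993.
df = n − 2 = 203.
t* = t_{0.025, 203} = 1.971719.
Margin = t* × SE = 1.971719 × 0.0505993 = 0.099768.
CI: -0.2645 ± 0.099768 → (-0.3643, -0.1647).
With 95% confidence, each one-unit increase in residual sugar is associated with a change of between -0.3643 and -0.1647 points in wine quality rating.

(-0.3643, -0.1647)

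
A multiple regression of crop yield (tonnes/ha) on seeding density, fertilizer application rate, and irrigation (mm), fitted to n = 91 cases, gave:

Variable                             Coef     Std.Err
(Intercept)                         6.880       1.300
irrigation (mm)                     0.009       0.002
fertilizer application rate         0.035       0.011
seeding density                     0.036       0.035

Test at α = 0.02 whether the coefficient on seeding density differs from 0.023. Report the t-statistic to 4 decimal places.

Read off: b = 0.036, SE = 0.035 for seeding density.
H₀: β₁ = 0.023 vs H₁: β₁ ≠ 0.023.
t = (0.036 − 0.023) / 0.035 = 0.3714.
df = n − k − 1 = 91 − 3 − 1 = 87.
Two-sided p ≈ 0.7112, which is ≥ 0.02, so fail to reject H₀.
The data are consistent with a true slope of 0.023 tonnes/ha per unit of seeding density, holding the other predictors fixed.

t = 0.3714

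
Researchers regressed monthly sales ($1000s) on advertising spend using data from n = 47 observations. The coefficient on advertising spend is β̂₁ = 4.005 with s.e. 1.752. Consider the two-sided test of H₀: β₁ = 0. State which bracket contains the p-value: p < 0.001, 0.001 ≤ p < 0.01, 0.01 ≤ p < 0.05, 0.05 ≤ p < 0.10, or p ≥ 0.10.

t = 4.005 / 1.752 = 2.286.
df = n − 2 = 47 − 2 = 45.
Two-sided p = 2·P(T_{45} > |t|) ≈ 0.0270.
So 0.01 ≤ p < 0.05.

0.01 ≤ p < 0.05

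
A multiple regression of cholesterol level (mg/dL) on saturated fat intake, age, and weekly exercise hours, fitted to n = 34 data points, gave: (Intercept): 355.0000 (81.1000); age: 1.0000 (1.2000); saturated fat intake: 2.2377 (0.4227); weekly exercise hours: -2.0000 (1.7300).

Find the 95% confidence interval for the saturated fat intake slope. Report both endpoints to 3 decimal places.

Read off: b = 2.2377, SE = 0.4227 for saturated fat intake.
df = n − k − 1 = 34 − 3 − 1 = 30.
t* = t_{0.025, 30} = 2.042272.
Margin = t* × SE = 2.042272 × 0.4227 = 0.86327.
CI: 2.2377 ± 0.86327 → (1.374, 3.101).

(1.374, 3.101)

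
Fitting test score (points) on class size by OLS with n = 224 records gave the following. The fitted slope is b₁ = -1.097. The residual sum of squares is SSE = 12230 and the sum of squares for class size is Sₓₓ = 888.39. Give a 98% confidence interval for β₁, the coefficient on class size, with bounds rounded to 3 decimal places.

MSE = SSE/(n − 2) = 12230/222 = 55.0901.
SE(b₁) = √(MSE/Sₓₓ) = √(55.0901/888.39) = 0.24902.
df = n − 2 = 222.
t* = t_{0.01, 222} = 2.343262.
Margin = t* × SE = 2.343262 × 0.24902 = 0.58352.
CI: -1.097 ± 0.58352 → (-1.681, -0.513).
With 98% confidence, each one-unit increase in class size is associated with a change of between -1.681 and -0.513 points in test score.

(-1.681, -0.513)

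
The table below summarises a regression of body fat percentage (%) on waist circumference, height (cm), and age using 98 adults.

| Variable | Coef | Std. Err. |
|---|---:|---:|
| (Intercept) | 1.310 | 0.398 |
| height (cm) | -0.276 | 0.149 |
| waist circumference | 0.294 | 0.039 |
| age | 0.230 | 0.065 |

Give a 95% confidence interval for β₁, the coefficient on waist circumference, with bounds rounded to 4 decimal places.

(0.2166, 0.3714)

Read off: b = 0.294, SE = 0.039 for waist circumference.
df = n − k − 1 = 98 − 3 − 1 = 94.
t* = t_{0.025, 94} = 1.985523.
Margin = t* × SE = 1.985523 × 0.039 = 0.077435.
CI: 0.294 ± 0.077435 → (0.2166, 0.3714).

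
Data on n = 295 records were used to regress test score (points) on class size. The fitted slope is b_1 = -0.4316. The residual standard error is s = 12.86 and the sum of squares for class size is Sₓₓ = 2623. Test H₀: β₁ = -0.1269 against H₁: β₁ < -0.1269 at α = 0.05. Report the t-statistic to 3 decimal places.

t = -1.213

SE(b_1) = s/√Sₓₓ = 12.86/√2623 = 0.251097.
t = (-0.4316 − (-0.1269)) / 0.251097 = -1.213.
df = n − 2 = 293.
One-sided p ≈ 0.1130, which is ≥ 0.05, so fail to reject H₀.
The data do not give significant evidence that the true slope on class size is below -0.1269 points per unit.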